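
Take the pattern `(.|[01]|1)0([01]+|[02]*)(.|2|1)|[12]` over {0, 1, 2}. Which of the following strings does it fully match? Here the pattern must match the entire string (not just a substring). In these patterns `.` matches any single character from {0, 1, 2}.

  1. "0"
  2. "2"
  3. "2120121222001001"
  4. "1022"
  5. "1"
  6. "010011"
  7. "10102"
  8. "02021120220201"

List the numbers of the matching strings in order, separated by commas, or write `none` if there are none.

1. "0" → no match
2. "2" → match
3 → no match
4. "1022" → match
5. "1" → match
6. "010011" → no match
7. "10102" → match
8 → no match

2, 4, 5, 7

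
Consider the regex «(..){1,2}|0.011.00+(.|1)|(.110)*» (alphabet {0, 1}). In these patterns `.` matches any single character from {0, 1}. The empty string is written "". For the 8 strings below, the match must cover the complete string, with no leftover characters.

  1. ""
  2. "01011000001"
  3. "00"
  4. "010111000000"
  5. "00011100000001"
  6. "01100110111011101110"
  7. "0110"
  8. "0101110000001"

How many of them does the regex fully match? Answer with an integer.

1 → match
2 → match
3 → match
4 → match
5 → match
6 → match
7 → match
8 → match
Total matched: 8

8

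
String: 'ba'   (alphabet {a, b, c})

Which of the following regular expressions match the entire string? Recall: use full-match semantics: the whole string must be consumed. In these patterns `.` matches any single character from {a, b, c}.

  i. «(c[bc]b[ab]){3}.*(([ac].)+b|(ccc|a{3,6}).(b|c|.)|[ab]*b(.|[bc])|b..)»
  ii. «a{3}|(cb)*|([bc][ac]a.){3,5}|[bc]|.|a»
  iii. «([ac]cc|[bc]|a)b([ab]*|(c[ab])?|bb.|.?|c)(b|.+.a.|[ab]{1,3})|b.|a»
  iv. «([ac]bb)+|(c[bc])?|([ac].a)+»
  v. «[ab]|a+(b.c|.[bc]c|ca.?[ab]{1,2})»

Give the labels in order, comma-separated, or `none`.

i → no match — must start with 'c'
ii → no match
iii → match
iv → no match
v → no match

iii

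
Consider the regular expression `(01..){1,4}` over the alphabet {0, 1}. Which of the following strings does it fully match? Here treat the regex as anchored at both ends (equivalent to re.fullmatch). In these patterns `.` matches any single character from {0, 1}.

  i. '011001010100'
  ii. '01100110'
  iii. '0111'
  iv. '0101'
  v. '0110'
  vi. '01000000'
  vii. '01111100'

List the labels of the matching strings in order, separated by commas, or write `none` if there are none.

i → match
ii → match
iii → match
iv → match
v → match
vi → no match
vii → no match

i, ii, iii, iv, v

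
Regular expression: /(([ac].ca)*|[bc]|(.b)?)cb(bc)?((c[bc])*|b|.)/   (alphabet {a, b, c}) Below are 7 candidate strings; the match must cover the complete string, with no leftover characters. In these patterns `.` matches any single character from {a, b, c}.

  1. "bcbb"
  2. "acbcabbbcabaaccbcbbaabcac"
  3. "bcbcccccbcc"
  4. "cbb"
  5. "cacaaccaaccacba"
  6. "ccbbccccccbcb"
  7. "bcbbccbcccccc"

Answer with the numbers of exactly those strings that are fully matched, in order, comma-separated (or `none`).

1 → match
2 → no match
3 → match
4 → match
5 → match
6 → match
7 → match

1, 3, 4, 5, 6, 7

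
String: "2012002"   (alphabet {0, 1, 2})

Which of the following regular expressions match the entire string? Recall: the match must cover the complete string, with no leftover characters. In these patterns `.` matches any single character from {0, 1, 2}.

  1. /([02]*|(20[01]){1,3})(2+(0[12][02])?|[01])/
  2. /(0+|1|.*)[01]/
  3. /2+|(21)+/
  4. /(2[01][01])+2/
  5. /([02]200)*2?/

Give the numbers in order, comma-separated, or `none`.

1, 4

1 → match
2 → no match
3 → no match
4 → match
5 → no match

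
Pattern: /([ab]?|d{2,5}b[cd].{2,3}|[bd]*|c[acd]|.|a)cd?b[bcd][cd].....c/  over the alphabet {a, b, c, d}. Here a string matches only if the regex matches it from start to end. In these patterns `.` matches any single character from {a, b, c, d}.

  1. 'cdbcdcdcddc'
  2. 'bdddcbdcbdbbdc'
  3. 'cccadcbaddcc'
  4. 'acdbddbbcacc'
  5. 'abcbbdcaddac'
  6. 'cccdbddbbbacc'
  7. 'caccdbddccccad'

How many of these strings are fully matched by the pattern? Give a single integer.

1 → match
2 → match
3 → no match
4 → match
5 → no match
6 → match
7 → no match — must end with 'c'
Total matched: 4

4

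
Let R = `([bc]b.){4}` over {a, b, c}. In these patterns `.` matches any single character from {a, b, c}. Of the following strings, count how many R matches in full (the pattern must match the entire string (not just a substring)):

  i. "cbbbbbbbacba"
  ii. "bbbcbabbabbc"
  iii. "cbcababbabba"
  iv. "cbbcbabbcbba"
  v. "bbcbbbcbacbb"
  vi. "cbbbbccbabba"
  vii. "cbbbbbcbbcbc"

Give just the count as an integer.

6

i → match
ii → match
iii → no match
iv → match
v → match
vi → match
vii → match
Total matched: 6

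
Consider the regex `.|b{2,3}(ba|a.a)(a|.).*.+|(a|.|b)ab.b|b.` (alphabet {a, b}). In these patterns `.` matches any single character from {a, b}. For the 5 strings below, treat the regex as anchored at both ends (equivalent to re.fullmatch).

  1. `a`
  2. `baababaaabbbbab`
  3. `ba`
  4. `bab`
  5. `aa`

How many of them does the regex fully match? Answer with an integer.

2

1 → match
2 → no match
3 → match
4 → no match
5 → no match
Total matched: 2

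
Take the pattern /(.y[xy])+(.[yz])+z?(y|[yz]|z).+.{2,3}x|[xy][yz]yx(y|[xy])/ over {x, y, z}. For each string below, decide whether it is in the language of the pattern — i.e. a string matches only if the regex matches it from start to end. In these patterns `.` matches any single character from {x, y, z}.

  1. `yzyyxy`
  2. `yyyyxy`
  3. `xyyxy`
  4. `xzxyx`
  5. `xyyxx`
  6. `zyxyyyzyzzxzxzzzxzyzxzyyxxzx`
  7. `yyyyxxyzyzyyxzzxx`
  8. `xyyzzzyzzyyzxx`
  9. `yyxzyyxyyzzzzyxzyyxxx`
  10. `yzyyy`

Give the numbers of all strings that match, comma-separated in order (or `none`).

1. `yzyyxy` → no match
2. `yyyyxy` → no match
3. `xyyxy` → match
4. `xzxyx` → no match
5. `xyyxx` → match
6 → match
7 → no match
8 → match
9 → match
10. `yzyyy` → no match

3, 5, 6, 8, 9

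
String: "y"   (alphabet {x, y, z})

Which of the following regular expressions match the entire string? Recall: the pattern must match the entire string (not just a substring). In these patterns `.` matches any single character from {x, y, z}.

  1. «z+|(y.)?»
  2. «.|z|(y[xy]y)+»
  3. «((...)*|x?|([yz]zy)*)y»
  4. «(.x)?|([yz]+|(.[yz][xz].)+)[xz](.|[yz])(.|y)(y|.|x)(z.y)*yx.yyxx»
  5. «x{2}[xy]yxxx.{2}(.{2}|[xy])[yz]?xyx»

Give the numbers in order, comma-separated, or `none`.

2, 3

1 → no match
2 → match
3 → match
4 → no match
5 → no match — must start with "x"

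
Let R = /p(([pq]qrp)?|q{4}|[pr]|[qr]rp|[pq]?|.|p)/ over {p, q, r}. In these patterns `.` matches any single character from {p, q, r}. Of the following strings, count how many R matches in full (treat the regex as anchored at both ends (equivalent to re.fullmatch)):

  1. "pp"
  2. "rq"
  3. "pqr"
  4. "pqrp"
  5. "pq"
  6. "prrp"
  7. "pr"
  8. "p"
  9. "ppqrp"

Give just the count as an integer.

7

1 → match
2 → no match — must start with "p"
3 → no match
4 → match
5 → match
6 → match
7 → match
8 → match
9 → match
Total matched: 7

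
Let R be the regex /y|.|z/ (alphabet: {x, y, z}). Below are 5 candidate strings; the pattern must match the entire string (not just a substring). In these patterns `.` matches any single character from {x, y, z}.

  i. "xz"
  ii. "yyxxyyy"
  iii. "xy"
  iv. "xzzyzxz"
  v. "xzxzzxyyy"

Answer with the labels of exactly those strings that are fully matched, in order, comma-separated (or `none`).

i → no match
ii → no match
iii → no match
iv → no match
v → no match

none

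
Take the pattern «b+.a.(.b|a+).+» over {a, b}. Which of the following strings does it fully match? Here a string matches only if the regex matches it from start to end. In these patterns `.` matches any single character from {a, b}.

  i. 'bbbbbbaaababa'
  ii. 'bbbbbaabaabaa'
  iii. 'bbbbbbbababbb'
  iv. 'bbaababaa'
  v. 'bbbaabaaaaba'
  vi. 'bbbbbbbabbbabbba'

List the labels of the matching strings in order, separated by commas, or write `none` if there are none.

i → match
ii → match
iii → match
iv → match
v → match
vi → match

i, ii, iii, iv, v, vi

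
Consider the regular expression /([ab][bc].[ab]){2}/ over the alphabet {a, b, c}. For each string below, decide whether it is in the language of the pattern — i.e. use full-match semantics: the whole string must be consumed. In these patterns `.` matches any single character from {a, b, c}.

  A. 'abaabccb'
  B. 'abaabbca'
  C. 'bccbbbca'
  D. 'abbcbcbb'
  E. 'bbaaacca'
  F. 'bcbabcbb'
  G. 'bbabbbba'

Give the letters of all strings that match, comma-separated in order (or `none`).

A, B, C, E, F, G

A. 'abaabccb' → match
B. 'abaabbca' → match
C. 'bccbbbca' → match
D. 'abbcbcbb' → no match
E. 'bbaaacca' → match
F. 'bcbabcbb' → match
G. 'bbabbbba' → match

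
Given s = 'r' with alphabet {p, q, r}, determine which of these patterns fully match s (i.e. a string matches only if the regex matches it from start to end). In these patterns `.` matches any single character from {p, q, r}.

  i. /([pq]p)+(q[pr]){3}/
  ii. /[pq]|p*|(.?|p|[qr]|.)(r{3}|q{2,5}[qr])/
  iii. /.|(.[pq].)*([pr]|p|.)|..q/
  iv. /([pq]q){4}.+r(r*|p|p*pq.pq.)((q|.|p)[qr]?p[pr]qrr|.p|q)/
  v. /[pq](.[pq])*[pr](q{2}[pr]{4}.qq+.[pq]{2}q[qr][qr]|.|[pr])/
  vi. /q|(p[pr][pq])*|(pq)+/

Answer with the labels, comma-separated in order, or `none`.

i → no match
ii → no match
iii → match
iv → no match
v → no match
vi → no match

iii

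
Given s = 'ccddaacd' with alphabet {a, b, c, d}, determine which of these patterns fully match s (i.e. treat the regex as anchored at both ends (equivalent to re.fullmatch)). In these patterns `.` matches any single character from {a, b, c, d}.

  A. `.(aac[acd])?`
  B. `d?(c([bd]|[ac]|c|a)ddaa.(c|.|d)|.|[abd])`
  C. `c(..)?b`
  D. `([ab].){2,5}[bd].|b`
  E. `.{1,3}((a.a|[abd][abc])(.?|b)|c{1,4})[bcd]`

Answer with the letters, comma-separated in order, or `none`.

B

A → no match
B → match
C → no match — must end with 'b'
D → no match
E → no match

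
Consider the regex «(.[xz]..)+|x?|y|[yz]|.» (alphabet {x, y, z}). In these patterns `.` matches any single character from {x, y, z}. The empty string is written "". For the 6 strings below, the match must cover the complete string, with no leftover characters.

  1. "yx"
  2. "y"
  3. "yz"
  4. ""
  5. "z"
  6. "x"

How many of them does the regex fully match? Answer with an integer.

1 → no match
2 → match
3 → no match
4 → match
5 → match
6 → match
Total matched: 4

4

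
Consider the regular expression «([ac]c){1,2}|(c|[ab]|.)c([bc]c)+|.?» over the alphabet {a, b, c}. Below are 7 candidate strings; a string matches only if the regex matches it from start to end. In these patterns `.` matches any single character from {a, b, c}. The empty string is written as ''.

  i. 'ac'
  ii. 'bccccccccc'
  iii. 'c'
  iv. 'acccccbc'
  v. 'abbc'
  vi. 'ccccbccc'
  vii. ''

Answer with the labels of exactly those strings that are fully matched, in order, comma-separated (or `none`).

i, ii, iii, iv, vi, vii

i → match
ii → match
iii → match
iv → match
v → no match
vi → match
vii → match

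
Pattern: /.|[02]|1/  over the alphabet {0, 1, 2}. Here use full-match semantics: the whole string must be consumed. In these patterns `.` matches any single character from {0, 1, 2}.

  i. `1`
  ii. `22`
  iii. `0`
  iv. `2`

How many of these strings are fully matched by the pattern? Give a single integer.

3

i. `1` → match
ii. `22` → no match
iii. `0` → match
iv. `2` → match
Total matched: 3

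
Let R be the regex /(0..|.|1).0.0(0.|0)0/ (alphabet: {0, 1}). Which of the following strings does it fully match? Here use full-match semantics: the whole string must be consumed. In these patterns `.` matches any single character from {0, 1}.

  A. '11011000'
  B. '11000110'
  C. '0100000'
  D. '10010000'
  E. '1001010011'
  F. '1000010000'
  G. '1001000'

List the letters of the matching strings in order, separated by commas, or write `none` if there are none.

C, D, G

A → no match
B → no match
C → match
D → match
E → no match — must end with '0'
F → no match
G → match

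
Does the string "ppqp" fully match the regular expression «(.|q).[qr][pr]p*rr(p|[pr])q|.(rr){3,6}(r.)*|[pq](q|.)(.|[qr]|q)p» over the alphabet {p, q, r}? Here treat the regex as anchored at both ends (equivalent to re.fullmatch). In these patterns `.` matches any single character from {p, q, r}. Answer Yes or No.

Yes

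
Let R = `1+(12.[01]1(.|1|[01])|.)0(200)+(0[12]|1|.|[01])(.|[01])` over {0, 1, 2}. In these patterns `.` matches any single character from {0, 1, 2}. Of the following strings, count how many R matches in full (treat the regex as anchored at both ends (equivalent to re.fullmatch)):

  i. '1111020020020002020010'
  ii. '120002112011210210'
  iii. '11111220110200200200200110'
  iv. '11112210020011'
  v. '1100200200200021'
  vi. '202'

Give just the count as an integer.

1

i → no match
ii → no match
iii → no match
iv → no match
v → match
vi. '202' → no match — must start with '1'
Total matched: 1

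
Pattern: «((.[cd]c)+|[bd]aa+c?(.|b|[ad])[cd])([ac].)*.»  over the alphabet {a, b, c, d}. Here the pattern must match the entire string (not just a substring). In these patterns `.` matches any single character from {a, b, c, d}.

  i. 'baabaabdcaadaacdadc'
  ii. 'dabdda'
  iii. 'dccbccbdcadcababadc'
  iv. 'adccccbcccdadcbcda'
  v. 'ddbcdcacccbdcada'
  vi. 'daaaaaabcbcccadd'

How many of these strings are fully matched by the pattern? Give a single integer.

2

i → no match
ii → no match
iii → match
iv → match
v → no match
vi → no match
Total matched: 2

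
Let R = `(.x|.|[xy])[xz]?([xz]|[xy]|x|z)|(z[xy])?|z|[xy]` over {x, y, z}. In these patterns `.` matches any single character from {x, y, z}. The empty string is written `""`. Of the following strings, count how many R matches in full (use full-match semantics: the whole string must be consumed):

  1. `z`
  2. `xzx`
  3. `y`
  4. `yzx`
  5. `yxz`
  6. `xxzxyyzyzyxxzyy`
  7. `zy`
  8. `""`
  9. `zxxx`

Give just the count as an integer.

8

1 → match
2 → match
3 → match
4 → match
5 → match
6 → no match
7 → match
8 → match
9 → match
Total matched: 8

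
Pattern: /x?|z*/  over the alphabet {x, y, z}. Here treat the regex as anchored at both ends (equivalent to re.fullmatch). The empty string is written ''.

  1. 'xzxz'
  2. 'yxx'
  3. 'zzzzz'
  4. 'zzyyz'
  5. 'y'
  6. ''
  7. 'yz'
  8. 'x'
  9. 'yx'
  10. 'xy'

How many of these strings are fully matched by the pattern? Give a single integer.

3

1 → no match
2 → no match
3 → match
4 → no match
5 → no match
6 → match
7 → no match
8 → match
9 → no match
10 → no match
Total matched: 3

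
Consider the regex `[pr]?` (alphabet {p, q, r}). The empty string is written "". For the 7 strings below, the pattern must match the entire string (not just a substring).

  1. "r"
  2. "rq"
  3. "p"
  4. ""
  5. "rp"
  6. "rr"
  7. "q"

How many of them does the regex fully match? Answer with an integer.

1 → match
2 → no match
3 → match
4 → match
5 → no match
6 → no match
7 → no match
Total matched: 3

3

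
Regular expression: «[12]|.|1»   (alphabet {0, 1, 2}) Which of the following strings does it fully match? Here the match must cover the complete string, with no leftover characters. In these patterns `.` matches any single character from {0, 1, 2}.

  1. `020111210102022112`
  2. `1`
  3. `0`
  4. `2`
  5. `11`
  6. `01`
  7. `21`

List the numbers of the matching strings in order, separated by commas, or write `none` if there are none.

1 → no match
2 → match
3 → match
4 → match
5 → no match
6 → no match
7 → no match

2, 3, 4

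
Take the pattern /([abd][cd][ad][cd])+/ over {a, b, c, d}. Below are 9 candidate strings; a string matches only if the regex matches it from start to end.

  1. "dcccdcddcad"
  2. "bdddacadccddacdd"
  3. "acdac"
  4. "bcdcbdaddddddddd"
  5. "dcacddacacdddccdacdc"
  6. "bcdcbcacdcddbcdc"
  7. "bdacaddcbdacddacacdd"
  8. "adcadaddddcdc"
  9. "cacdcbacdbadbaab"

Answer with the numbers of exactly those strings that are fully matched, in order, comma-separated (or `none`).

4, 6, 7

1. "dcccdcddcad" → no match
2 → no match
3. "acdac" → no match
4 → match
5 → no match
6 → match
7 → match
8 → no match
9 → no match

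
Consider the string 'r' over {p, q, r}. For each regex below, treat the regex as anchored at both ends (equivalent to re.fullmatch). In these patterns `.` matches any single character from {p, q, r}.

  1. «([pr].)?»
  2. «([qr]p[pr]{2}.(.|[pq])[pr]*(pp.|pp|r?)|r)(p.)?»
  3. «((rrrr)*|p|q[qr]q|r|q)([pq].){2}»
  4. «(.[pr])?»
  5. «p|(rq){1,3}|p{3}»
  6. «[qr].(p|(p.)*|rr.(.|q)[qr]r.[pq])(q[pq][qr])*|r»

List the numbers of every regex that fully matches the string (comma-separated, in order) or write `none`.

2, 6

1 → no match
2 → match
3 → no match
4 → no match
5 → no match
6 → match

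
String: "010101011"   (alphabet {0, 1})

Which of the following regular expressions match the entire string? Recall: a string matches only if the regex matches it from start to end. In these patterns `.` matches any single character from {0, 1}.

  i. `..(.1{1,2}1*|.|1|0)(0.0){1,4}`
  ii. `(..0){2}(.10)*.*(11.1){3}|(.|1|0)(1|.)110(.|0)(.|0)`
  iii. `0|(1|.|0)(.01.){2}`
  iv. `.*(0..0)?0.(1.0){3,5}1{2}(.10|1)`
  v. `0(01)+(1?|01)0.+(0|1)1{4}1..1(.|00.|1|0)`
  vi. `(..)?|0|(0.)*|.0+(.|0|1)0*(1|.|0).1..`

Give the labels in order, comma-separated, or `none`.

i → no match — must end with "0"
ii → no match
iii → match
iv → no match
v → no match — must start with "001"
vi → no match

iii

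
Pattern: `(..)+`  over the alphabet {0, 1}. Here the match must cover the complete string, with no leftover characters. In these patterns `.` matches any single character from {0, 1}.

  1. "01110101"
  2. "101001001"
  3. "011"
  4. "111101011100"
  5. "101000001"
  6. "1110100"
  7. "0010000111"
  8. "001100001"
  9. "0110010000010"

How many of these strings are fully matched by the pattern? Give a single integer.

3

1 → match
2 → no match
3 → no match
4 → match
5 → no match
6 → no match
7 → match
8 → no match
9 → no match
Total matched: 3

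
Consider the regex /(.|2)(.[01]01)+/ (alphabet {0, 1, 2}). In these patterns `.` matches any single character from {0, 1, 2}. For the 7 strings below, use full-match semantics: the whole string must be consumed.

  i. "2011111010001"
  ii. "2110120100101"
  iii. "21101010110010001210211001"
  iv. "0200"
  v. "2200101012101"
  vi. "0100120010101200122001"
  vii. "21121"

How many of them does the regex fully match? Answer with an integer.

i → no match
ii → no match
iii → no match
iv. "0200" → no match — must end with "01"
v → match
vi → no match
vii. "21121" → no match — must end with "01"
Total matched: 1

1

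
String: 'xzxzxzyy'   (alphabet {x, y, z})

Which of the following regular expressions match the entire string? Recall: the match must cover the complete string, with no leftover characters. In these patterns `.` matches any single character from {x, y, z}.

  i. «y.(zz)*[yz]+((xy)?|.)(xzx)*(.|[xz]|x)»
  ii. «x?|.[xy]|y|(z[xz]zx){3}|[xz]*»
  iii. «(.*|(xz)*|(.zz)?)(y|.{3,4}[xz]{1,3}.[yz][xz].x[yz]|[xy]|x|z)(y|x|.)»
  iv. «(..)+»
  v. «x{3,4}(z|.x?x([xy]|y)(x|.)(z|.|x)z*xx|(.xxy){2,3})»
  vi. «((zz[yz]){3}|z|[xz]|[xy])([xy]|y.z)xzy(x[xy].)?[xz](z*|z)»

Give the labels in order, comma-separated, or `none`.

i → no match — must start with 'y'
ii → no match
iii → match
iv → match
v → no match
vi → no match

iii, iv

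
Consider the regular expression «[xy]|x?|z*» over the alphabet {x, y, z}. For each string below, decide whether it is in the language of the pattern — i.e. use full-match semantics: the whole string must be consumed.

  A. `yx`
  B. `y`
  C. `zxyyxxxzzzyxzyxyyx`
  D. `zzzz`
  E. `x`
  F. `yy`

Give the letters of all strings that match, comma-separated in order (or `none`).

A → no match
B → match
C → no match
D → match
E → match
F → no match

B, D, E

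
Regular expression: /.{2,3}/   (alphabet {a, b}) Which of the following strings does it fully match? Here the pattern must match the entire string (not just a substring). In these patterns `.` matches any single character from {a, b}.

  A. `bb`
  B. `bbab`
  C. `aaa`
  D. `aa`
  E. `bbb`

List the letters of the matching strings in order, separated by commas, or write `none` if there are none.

A, C, D, E

A → match
B → no match
C → match
D → match
E → match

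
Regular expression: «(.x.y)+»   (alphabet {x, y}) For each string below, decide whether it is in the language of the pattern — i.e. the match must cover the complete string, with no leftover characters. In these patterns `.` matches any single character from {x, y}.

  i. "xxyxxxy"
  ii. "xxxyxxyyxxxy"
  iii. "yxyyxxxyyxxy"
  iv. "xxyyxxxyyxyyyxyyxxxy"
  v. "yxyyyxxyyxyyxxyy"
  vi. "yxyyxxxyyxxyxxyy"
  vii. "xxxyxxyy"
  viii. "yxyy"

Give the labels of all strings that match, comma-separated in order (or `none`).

ii, iii, iv, v, vi, vii, viii

i → no match
ii → match
iii → match
iv → match
v → match
vi → match
vii → match
viii → match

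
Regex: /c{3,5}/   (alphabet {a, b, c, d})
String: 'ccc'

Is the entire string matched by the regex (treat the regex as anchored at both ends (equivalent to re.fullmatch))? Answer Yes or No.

Yes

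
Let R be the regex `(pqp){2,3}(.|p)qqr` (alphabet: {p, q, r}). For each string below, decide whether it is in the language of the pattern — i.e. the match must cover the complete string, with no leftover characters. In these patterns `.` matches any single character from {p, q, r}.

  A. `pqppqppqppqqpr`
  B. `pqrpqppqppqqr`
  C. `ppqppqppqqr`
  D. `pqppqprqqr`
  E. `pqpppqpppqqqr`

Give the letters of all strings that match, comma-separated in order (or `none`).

D

A → no match — must end with `qqr`
B → no match — must start with `pqp`
C → no match — must start with `pqp`
D → match
E → no match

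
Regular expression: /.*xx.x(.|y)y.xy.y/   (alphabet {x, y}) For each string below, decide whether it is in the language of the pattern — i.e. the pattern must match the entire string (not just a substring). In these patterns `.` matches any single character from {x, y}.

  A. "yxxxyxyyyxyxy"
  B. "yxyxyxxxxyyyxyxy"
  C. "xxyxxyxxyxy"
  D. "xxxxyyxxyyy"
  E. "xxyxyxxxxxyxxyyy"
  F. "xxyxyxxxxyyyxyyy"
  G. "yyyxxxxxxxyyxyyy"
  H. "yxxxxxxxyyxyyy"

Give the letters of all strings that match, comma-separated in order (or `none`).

A, B, C, D, E, F, G, H

A → match
B → match
C → match
D → match
E → match
F → match
G → match
H → match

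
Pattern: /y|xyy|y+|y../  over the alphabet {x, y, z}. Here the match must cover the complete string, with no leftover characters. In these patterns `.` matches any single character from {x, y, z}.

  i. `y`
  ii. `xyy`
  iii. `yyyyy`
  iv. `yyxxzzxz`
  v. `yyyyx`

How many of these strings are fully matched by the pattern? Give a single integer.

i. `y` → match
ii. `xyy` → match
iii. `yyyyy` → match
iv. `yyxxzzxz` → no match
v. `yyyyx` → no match
Total matched: 3

3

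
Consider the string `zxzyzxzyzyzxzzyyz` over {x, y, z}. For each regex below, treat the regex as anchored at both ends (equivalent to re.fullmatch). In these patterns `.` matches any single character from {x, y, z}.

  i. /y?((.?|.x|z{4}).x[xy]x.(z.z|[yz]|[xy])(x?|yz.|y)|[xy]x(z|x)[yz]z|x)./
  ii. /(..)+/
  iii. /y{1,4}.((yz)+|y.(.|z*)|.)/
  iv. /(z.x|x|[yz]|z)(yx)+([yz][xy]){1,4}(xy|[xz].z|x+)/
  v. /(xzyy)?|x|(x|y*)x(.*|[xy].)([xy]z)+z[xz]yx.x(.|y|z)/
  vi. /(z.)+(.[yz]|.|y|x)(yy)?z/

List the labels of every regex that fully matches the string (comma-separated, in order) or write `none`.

i → no match
ii → no match
iii → no match — must start with `y`
iv → no match
v → no match
vi → match

vi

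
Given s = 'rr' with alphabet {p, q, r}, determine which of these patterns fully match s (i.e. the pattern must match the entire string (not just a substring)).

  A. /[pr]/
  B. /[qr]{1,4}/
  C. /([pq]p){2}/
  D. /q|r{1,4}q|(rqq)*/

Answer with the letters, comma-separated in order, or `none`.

B

A → no match
B → match
C → no match — must end with 'p'
D → no match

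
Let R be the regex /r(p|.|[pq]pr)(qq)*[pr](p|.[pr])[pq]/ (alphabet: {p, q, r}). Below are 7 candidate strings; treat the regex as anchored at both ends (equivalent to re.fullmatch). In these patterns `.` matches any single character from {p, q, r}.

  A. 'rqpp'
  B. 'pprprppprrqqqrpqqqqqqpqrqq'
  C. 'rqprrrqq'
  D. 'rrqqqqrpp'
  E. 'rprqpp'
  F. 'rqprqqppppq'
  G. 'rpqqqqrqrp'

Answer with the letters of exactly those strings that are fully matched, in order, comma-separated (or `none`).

D, E, G

A. 'rqpp' → no match
B → no match — must start with 'r'
C. 'rqprrrqq' → no match
D. 'rrqqqqrpp' → match
E. 'rprqpp' → match
F. 'rqprqqppppq' → no match
G. 'rpqqqqrqrp' → match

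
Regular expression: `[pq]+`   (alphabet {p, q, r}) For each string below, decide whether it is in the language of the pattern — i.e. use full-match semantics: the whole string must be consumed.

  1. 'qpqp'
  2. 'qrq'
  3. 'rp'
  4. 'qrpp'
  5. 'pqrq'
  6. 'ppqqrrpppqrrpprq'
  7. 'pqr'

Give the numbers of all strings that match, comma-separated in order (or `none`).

1 → match
2 → no match
3 → no match
4 → no match
5 → no match
6 → no match
7 → no match

1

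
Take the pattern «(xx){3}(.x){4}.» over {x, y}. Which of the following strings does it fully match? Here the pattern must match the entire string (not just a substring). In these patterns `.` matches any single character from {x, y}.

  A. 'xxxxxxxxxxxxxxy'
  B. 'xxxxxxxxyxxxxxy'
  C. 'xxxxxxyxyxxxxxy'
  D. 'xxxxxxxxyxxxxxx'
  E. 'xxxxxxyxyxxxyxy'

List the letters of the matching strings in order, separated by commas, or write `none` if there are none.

A → match
B → match
C → match
D → match
E → match

A, B, C, D, E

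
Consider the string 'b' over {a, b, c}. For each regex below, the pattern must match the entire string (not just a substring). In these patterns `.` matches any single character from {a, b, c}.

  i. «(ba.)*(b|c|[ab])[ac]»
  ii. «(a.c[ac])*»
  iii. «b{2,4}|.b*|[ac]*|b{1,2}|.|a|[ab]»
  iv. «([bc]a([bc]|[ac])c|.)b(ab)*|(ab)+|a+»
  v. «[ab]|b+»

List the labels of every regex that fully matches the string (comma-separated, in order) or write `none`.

i → no match
ii → no match
iii → match
iv → no match
v → match

iii, v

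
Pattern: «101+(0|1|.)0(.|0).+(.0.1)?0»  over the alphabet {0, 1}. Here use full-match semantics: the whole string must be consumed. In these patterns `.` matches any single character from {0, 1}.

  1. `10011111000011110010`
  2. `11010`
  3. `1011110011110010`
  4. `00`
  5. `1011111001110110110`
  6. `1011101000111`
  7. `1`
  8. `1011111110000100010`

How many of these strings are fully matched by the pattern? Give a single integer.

1 → no match — must start with `101`
2. `11010` → no match — must start with `101`
3 → match
4. `00` → no match — must start with `101`
5 → match
6 → no match — must end with `0`
7. `1` → no match — must start with `101`
8 → match
Total matched: 3

3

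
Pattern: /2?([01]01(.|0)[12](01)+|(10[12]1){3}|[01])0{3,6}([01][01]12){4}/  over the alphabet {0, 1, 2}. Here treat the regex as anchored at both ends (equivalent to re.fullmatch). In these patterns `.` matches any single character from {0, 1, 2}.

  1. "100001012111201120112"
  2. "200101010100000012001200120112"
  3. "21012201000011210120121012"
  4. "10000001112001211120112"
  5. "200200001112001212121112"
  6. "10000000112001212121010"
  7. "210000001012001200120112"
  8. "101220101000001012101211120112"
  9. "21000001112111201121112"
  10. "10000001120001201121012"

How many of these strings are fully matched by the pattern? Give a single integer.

1 → match
2 → match
3 → no match
4 → match
5 → no match
6 → no match — must end with "12"
7 → match
8 → match
9 → match
10 → no match
Total matched: 6

6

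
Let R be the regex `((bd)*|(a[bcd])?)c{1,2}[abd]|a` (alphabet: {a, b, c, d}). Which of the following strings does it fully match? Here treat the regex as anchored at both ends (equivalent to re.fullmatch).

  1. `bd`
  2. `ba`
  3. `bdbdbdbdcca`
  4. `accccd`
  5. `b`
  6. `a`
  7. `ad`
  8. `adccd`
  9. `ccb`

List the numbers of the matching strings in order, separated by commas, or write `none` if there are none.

3, 6, 8, 9

1 → no match
2 → no match
3 → match
4 → no match
5 → no match
6 → match
7 → no match
8 → match
9 → match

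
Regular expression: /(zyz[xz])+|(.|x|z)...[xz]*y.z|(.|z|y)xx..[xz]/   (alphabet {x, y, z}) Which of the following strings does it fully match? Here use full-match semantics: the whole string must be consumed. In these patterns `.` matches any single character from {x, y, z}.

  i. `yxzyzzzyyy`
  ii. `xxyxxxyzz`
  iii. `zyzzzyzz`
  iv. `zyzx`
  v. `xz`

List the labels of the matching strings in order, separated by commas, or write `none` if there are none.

i → no match
ii → match
iii → match
iv → match
v → no match

ii, iii, iv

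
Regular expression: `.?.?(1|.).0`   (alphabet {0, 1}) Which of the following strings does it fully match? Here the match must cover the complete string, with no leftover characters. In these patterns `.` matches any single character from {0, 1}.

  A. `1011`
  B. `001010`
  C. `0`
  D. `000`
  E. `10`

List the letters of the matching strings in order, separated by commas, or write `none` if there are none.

A → no match — must end with `0`
B → no match
C → no match
D → match
E → no match

D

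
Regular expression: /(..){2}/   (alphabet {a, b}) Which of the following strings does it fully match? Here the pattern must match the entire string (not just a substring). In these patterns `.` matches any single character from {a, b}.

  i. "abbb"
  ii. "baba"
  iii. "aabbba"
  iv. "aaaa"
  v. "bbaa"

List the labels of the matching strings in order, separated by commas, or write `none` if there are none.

i → match
ii → match
iii → no match
iv → match
v → match

i, ii, iv, v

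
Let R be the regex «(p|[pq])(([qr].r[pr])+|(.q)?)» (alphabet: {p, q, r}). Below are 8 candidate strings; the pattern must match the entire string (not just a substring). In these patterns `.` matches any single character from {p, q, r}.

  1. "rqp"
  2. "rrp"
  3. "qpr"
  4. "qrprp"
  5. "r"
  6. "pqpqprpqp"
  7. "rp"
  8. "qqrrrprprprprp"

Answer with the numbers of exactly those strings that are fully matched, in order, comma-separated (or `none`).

4

1 → no match
2 → no match
3 → no match
4 → match
5 → no match
6 → no match
7 → no match
8 → no match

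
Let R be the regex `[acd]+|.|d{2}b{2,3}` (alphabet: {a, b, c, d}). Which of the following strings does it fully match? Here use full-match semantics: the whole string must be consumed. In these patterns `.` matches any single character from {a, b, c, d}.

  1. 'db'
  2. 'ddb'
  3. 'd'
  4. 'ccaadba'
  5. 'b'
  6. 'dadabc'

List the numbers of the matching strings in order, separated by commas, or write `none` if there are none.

1 → no match
2 → no match
3 → match
4 → no match
5 → match
6 → no match

3, 5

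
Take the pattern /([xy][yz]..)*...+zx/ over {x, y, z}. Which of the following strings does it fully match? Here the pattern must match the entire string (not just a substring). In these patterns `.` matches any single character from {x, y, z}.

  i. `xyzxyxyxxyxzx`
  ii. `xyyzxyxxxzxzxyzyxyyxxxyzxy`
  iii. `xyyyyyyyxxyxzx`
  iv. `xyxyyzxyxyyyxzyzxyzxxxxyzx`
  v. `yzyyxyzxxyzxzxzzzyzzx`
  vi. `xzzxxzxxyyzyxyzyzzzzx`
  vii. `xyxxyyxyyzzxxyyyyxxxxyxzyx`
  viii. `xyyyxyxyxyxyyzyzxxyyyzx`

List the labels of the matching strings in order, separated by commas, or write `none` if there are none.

i, iii, iv, v, vi, viii

i → match
ii → no match — must end with `zx`
iii → match
iv → match
v → match
vi → match
vii → no match — must end with `zx`
viii → match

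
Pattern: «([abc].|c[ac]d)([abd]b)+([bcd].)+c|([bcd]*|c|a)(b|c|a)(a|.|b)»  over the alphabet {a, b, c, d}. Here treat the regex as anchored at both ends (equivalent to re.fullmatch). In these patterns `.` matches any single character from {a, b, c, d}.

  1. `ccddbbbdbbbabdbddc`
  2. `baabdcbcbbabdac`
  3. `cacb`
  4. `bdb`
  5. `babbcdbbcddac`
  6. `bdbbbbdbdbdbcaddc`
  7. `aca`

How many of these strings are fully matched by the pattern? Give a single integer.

4

1 → match
2 → no match
3 → no match
4 → no match
5 → match
6 → match
7 → match
Total matched: 4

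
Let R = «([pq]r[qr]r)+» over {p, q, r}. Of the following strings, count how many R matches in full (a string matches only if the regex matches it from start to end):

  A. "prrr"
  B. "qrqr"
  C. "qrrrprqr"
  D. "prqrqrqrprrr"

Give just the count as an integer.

4

A → match
B → match
C → match
D → match
Total matched: 4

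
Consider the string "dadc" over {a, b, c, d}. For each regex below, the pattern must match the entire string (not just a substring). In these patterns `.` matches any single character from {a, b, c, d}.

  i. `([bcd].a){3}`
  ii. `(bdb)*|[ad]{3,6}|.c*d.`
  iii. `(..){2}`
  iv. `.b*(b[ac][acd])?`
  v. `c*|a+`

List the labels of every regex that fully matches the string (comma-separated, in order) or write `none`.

i → no match — must end with "a"
ii → no match
iii → match
iv → no match
v → no match

iii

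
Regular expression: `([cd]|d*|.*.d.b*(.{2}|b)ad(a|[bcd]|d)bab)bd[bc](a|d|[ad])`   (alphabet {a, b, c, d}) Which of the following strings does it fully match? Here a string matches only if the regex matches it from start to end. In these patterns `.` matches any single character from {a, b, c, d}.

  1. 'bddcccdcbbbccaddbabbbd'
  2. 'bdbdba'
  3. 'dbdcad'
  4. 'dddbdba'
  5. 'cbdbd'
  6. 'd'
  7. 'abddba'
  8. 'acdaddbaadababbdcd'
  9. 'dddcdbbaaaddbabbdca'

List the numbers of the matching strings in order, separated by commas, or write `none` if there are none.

4, 5, 8, 9

1 → no match
2 → no match
3 → no match
4 → match
5 → match
6 → no match
7 → no match
8 → match
9 → match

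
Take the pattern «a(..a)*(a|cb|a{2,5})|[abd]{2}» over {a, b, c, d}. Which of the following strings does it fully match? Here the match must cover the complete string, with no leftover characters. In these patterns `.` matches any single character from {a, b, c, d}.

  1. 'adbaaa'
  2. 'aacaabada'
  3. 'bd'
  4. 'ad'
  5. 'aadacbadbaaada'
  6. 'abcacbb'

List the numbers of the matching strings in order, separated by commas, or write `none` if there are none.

1 → match
2 → no match
3 → match
4 → match
5 → no match
6 → no match

1, 3, 4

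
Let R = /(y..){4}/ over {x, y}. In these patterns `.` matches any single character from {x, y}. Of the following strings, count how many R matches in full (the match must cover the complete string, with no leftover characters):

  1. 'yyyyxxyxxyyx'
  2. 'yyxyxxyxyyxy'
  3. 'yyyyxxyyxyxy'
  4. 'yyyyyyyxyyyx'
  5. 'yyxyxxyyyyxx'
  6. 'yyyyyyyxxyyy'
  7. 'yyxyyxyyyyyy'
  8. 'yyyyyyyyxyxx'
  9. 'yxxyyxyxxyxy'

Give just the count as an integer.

9

1 → match
2 → match
3 → match
4 → match
5 → match
6 → match
7 → match
8 → match
9 → match
Total matched: 9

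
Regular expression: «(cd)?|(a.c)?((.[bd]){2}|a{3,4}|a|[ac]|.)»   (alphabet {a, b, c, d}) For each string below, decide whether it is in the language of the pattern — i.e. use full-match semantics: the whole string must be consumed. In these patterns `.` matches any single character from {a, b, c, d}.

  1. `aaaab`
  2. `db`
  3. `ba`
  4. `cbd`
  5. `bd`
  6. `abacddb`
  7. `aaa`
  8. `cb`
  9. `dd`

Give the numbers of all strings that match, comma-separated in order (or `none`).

1 → no match
2 → no match
3 → no match
4 → no match
5 → no match
6 → no match
7 → match
8 → no match
9 → no match

7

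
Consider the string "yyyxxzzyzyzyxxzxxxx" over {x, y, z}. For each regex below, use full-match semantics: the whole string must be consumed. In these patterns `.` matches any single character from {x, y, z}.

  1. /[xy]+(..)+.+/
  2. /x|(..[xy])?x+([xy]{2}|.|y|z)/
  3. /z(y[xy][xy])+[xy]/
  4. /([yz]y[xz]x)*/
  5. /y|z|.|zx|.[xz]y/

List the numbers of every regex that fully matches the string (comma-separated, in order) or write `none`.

1 → match
2 → no match
3 → no match — must start with "zy"
4 → no match
5 → no match

1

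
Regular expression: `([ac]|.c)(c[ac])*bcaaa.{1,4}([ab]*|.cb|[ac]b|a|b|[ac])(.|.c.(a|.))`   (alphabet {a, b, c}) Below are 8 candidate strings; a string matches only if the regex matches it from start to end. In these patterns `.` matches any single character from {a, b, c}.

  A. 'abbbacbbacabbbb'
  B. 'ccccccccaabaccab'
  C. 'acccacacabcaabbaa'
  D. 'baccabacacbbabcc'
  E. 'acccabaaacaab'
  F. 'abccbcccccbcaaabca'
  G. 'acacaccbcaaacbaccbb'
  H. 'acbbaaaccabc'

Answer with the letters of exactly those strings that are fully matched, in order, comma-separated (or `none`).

G

A → no match
B → no match
C → no match
D → no match
E → no match
F → no match
G → match
H. 'acbbaaaccabc' → no match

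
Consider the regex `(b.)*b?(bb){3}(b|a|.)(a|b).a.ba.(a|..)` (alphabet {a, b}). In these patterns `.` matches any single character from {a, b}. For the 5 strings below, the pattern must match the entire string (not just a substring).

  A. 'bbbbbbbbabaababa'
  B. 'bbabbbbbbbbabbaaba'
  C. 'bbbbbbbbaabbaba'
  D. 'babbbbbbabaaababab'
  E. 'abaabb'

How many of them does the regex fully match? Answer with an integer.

A → match
B → no match
C → match
D → match
E → no match
Total matched: 3

3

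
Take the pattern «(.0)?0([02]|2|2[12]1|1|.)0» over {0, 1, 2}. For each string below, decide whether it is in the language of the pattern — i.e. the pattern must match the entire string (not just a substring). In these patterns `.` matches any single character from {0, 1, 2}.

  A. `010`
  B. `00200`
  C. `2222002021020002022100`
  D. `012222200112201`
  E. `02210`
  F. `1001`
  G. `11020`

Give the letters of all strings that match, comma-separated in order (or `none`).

A. `010` → match
B. `00200` → no match
C → no match
D → no match — must end with `0`
E. `02210` → match
F. `1001` → no match — must end with `0`
G. `11020` → no match

A, E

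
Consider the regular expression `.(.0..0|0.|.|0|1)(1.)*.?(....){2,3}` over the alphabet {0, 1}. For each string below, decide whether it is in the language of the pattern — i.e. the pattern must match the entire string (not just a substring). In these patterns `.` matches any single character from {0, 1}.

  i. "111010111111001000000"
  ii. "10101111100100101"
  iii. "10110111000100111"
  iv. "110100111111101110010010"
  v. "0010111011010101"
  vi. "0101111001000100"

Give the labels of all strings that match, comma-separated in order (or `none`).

i, ii, iii, iv, v

i → match
ii → match
iii → match
iv → match
v → match
vi → no match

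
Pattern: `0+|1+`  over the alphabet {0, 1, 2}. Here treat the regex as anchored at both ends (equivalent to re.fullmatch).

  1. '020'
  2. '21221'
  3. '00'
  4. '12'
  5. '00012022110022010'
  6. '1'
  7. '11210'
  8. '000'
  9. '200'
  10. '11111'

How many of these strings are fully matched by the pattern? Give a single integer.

1 → no match
2 → no match
3 → match
4 → no match
5 → no match
6 → match
7 → no match
8 → match
9 → no match
10 → match
Total matched: 4

4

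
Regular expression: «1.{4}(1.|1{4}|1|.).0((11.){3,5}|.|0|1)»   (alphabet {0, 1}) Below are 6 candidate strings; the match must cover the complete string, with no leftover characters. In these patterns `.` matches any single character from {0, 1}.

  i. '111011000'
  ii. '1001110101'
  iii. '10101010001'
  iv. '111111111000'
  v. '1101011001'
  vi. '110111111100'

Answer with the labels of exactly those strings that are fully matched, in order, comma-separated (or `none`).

i, ii, iv, v, vi

i. '111011000' → match
ii. '1001110101' → match
iii. '10101010001' → no match
iv. '111111111000' → match
v. '1101011001' → match
vi. '110111111100' → match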